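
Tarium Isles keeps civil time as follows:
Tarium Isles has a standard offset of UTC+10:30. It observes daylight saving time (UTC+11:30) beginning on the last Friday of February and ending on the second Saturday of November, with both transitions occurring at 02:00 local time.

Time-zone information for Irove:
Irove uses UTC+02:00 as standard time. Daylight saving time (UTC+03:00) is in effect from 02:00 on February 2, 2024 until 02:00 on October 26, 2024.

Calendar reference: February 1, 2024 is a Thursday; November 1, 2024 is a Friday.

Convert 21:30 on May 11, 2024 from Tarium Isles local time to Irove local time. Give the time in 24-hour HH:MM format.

1 February 2024 is a Thursday, so Fridays fall on 2, 9, 16, 23; the last is February 23.
1 November 2024 is a Friday, so the first Saturday is November 2 and the second is November 9.
May 11, 2024 lies within the daylight-saving period (23 February – 9 November), so Tarium Isles is on daylight time, UTC+11:30.
21:30 Tarium Isles − 11h30m = 10:00 UTC.
At the standard offset (UTC+02:00), 10:00 UTC + 2h = 12:00 Irove standard time.
The standard-time date in Irove, May 11, 2024, falls between 2 February and 26 October, so daylight saving is in effect and Irove is at UTC+03:00.
10:00 UTC + 3h = 13:00 Irove.

13:00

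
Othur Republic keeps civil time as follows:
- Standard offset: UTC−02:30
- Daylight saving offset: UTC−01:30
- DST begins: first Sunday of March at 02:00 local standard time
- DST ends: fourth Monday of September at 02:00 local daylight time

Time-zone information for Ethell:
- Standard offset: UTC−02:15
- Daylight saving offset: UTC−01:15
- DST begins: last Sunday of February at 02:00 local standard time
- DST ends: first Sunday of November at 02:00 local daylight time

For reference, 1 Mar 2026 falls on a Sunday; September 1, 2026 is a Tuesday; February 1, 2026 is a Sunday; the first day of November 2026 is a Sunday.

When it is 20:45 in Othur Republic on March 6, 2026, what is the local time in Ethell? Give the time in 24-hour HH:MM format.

1 March 2026 is a Sunday, so the first Sunday is March 1.
1 September 2026 is a Tuesday, so the first Monday is September 7 and the fourth is September 28.
March 6, 2026 falls between 1 March and 28 September, so daylight saving is in effect and Othur Republic is at UTC−01:30.
20:45 Othur Republic + 1h30m = 22:15 UTC.
1 February 2026 is a Sunday, so Sundays fall on 1, 8, 15, 22; the last is February 22.
1 November 2026 is a Sunday, so the first Sunday is November 1.
At the standard offset (UTC−02:15), 22:15 UTC − 2h15m = 20:00 Ethell standard time.
The standard-time date in Ethell, March 6, 2026, lies within the daylight-saving period (22 February – 1 November), so Ethell is on daylight time, UTC−01:15.
22:15 UTC − 1h15m = 21:00 Ethell.

21:00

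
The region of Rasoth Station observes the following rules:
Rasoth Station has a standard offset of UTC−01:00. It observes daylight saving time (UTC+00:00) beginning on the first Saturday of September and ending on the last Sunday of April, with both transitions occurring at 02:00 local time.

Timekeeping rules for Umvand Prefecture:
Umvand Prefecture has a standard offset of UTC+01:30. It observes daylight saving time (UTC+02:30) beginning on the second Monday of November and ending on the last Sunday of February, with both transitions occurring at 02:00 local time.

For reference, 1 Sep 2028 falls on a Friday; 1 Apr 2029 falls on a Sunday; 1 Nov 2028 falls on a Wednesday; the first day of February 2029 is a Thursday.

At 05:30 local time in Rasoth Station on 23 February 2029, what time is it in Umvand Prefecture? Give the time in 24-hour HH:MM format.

08:00

1 September 2028 is a Friday, so the first Saturday is September 2.
1 April 2029 is a Sunday, so Sundays fall on 1, 8, 15, 22, 29; the last is April 29.
23 February 2029 lies within the daylight-saving period (2 September 2028 – 29 April 2029), so Rasoth Station is on daylight time, UTC+00:00.
05:30 Rasoth Station − 0h = 05:30 UTC.
1 November 2028 is a Wednesday, so the first Monday is November 6 and the second is November 13.
1 February 2029 is a Thursday, so Sundays fall on 4, 11, 18, 25; the last is February 25.
At the standard offset (UTC+01:30), 05:30 UTC + 1h30m = 07:00 Umvand Prefecture standard time.
Daylight saving runs 13 November 2028 – 25 February 2029; the standard-time date in Umvand Prefecture, 23 February 2029, is inside that window, so Umvand Prefecture is at UTC+02:30.
05:30 UTC + 2h30m = 08:00 Umvand Prefecture.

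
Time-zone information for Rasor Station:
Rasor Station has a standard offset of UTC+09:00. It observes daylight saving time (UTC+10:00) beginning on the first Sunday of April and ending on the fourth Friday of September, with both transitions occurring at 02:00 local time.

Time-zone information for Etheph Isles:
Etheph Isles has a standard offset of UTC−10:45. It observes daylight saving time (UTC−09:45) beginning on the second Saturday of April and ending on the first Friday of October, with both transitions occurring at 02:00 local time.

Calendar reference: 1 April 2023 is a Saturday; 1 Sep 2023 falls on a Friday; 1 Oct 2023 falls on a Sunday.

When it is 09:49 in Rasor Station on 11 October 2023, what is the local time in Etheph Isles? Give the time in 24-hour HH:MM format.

1 April 2023 is a Saturday, so the first Sunday is April 2.
1 September 2023 is a Friday, so the first Friday is September 1 and the fourth is September 22.
11 October 2023 is outside the daylight-saving period (2 April – 22 September), so Rasor Station is on standard time, UTC+09:00.
09:49 Rasor Station − 9h = 00:49 UTC.
1 April 2023 is a Saturday, so the first Saturday is April 1 and the second is April 8.
1 October 2023 is a Sunday, so the first Friday is October 6.
At the standard offset (UTC−10:45), 00:49 UTC − 10h45m = 14:04 Etheph Isles standard time (rolling into the previous day, 10 October 2023).
Daylight saving runs 8 April – 6 October; the standard-time date in Etheph Isles, 10 October 2023, is outside that window, so Etheph Isles is on standard time at UTC−10:45.
00:49 UTC − 10h45m = 14:04 Etheph Isles (rolling into the previous day, 10 October 2023).

14:04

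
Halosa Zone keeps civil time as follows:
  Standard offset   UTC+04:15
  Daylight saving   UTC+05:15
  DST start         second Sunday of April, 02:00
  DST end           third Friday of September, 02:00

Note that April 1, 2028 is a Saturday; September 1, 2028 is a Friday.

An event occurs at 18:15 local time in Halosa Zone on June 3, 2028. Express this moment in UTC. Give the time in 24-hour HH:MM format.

13:00

1 April 2028 is a Saturday, so the first Sunday is April 2 and the second is April 9.
1 September 2028 is a Friday, so the first Friday is September 1 and the third is September 15.
June 3, 2028 lies within the daylight-saving period (9 April – 15 September), so Halosa Zone is on daylight time, UTC+05:15.
18:15 local − 5h15m = 13:00 UTC.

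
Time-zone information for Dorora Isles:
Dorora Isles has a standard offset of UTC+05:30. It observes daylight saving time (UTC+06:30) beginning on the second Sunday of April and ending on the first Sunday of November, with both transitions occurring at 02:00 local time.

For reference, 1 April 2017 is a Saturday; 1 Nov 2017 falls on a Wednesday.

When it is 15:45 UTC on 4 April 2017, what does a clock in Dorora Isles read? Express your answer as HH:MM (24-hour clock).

21:15

1 April 2017 is a Saturday, so the first Sunday is April 2 and the second is April 9.
1 November 2017 is a Wednesday, so the first Sunday is November 5.
At the standard offset (UTC+05:30), 15:45 UTC + 5h30m = 21:15 Dorora Isles standard time.
The standard-time date in Dorora Isles, 4 April 2017, is outside the daylight-saving period (9 April – 5 November), so Dorora Isles is on standard time, UTC+05:30.
15:45 UTC + 5h30m = 21:15 local.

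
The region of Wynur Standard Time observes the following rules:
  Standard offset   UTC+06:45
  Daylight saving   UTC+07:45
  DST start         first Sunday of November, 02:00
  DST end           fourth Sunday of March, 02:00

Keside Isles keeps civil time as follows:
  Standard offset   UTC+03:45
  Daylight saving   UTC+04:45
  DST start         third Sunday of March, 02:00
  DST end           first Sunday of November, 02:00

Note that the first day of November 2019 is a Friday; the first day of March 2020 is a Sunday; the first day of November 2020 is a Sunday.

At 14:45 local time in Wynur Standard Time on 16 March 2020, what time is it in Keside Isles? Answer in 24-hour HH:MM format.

1 November 2019 is a Friday, so the first Sunday is November 3.
1 March 2020 is a Sunday, so the first Sunday is March 1 and the fourth is March 22.
Daylight saving runs 3 November 2019 – 22 March 2020; 16 March 2020 is inside that window, so Wynur Standard Time is at UTC+07:45.
14:45 Wynur Standard Time − 7h45m = 07:00 UTC.
1 March 2020 is a Sunday, so the first Sunday is March 1 and the third is March 15.
1 November 2020 is a Sunday, so the first Sunday is November 1.
At the standard offset (UTC+03:45), 07:00 UTC + 3h45m = 10:45 Keside Isles standard time.
The standard-time date in Keside Isles, 16 March 2020, lies within the daylight-saving period (15 March – 1 November), so Keside Isles is on daylight time, UTC+04:45.
07:00 UTC + 4h45m = 11:45 Keside Isles.

11:45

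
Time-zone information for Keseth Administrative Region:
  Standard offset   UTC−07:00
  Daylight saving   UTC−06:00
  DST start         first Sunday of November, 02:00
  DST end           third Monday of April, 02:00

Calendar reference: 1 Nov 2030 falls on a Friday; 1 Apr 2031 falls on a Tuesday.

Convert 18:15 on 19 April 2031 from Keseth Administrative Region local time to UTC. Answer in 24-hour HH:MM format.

00:15

1 November 2030 is a Friday, so the first Sunday is November 3.
1 April 2031 is a Tuesday, so the first Monday is April 7 and the third is April 21.
19 April 2031 falls between 3 November 2030 and 21 April 2031, so daylight saving is in effect and Keseth Administrative Region is at UTC−06:00.
18:15 local + 6h = 00:15 UTC (rolling into the next day, 20 April 2031).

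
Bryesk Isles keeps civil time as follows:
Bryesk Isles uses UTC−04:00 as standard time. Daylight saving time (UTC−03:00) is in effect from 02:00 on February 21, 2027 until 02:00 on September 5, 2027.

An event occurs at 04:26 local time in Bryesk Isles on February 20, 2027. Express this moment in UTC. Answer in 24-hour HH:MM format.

08:26

Daylight saving runs 21 February – 5 September; February 20, 2027 is outside that window, so Bryesk Isles is on standard time at UTC−04:00.
04:26 local + 4h = 08:26 UTC.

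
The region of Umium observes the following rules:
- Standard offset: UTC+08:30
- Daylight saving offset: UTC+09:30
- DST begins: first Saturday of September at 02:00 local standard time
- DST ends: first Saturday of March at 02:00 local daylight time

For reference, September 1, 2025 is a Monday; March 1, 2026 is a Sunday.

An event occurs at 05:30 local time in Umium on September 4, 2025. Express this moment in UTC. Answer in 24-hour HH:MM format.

21:00

1 September 2025 is a Monday, so the first Saturday is September 6.
1 March 2026 is a Sunday, so the first Saturday is March 7.
September 4, 2025 does not fall between 6 September 2025 and 7 March 2026, so daylight saving is not in effect and Umium is at UTC+08:30.
05:30 local − 8h30m = 21:00 UTC (rolling into the previous day, 3 September 2025).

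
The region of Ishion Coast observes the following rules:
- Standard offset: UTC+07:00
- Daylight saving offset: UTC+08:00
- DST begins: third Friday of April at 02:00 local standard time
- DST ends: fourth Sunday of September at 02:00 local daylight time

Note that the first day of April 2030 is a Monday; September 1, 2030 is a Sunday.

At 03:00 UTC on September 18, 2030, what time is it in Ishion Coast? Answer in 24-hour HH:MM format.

11:00

1 April 2030 is a Monday, so the first Friday is April 5 and the third is April 19.
1 September 2030 is a Sunday, so the first Sunday is September 1 and the fourth is September 22.
At the standard offset (UTC+07:00), 03:00 UTC + 7h = 10:00 Ishion Coast standard time.
The standard-time date in Ishion Coast, September 18, 2030, lies within the daylight-saving period (19 April – 22 September), so Ishion Coast is on daylight time, UTC+08:00.
03:00 UTC + 8h = 11:00 local.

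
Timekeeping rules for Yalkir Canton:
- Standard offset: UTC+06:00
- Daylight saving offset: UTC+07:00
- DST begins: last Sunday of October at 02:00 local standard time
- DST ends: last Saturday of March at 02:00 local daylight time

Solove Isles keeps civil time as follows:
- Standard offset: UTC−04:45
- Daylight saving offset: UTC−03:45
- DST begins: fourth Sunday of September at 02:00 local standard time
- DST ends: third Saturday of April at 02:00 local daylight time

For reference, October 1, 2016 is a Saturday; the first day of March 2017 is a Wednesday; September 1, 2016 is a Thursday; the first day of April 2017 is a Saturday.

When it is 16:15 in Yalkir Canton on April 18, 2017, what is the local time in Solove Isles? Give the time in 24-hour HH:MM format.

1 October 2016 is a Saturday, so Sundays fall on 2, 9, 16, 23, 30; the last is October 30.
1 March 2017 is a Wednesday, so Saturdays fall on 4, 11, 18, 25; the last is March 25.
April 18, 2017 is outside the daylight-saving period (30 October 2016 – 25 March 2017), so Yalkir Canton is on standard time, UTC+06:00.
16:15 Yalkir Canton − 6h = 10:15 UTC.
1 September 2016 is a Thursday, so the first Sunday is September 4 and the fourth is September 25.
1 April 2017 is a Saturday, so the first Saturday is April 1 and the third is April 15.
At the standard offset (UTC−04:45), 10:15 UTC − 4h45m = 05:30 Solove Isles standard time.
Daylight saving runs 25 September 2016 – 15 April 2017; the standard-time date in Solove Isles, April 18, 2017, is outside that window, so Solove Isles is on standard time at UTC−04:45.
10:15 UTC − 4h45m = 05:30 Solove Isles.

05:30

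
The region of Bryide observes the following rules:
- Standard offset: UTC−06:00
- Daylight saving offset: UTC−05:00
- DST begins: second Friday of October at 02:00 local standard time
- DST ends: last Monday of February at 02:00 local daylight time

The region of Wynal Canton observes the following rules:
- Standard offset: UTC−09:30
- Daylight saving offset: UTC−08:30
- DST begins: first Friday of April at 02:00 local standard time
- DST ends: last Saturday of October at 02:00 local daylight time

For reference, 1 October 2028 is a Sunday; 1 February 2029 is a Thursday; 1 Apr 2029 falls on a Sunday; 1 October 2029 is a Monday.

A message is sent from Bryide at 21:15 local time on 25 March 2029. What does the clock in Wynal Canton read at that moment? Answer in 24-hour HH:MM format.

1 October 2028 is a Sunday, so the first Friday is October 6 and the second is October 13.
1 February 2029 is a Thursday, so Mondays fall on 5, 12, 19, 26; the last is February 26.
25 March 2029 is outside the daylight-saving period (13 October 2028 – 26 February 2029), so Bryide is on standard time, UTC−06:00.
21:15 Bryide + 6h = 03:15 UTC (rolling into the next day, 26 March 2029).
1 April 2029 is a Sunday, so the first Friday is April 6.
1 October 2029 is a Monday, so Saturdays fall on 6, 13, 20, 27; the last is October 27.
At the standard offset (UTC−09:30), 03:15 UTC − 9h30m = 17:45 Wynal Canton standard time (rolling into the previous day, 25 March 2029).
Daylight saving runs 6 April – 27 October; the standard-time date in Wynal Canton, 25 March 2029, is outside that window, so Wynal Canton is on standard time at UTC−09:30.
03:15 UTC − 9h30m = 17:45 Wynal Canton (rolling into the previous day, 25 March 2029).

17:45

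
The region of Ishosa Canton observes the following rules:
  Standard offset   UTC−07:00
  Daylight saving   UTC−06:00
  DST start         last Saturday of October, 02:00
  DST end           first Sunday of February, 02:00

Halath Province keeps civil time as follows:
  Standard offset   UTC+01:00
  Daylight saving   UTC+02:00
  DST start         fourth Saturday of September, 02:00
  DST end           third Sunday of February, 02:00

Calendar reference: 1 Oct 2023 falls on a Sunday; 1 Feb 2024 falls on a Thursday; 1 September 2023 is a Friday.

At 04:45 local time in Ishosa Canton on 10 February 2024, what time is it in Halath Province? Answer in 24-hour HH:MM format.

1 October 2023 is a Sunday, so Saturdays fall on 7, 14, 21, 28; the last is October 28.
1 February 2024 is a Thursday, so the first Sunday is February 4.
10 February 2024 is outside the daylight-saving period (28 October 2023 – 4 February 2024), so Ishosa Canton is on standard time, UTC−07:00.
04:45 Ishosa Canton + 7h = 11:45 UTC.
1 September 2023 is a Friday, so the first Saturday is September 2 and the fourth is September 23.
1 February 2024 is a Thursday, so the first Sunday is February 4 and the third is February 18.
At the standard offset (UTC+01:00), 11:45 UTC + 1h = 12:45 Halath Province standard time.
The standard-time date in Halath Province, 10 February 2024, lies within the daylight-saving period (23 September 2023 – 18 February 2024), so Halath Province is on daylight time, UTC+02:00.
11:45 UTC + 2h = 13:45 Halath Province.

13:45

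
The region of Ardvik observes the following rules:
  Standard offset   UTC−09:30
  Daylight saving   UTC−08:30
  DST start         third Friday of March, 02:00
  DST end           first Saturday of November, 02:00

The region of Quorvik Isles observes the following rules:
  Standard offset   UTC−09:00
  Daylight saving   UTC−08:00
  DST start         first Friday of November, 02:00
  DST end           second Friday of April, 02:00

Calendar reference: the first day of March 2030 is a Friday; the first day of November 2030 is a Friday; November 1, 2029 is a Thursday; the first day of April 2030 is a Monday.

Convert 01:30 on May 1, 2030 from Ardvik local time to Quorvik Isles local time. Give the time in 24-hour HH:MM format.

1 March 2030 is a Friday, so the first Friday is March 1 and the third is March 15.
1 November 2030 is a Friday, so the first Saturday is November 2.
Daylight saving runs 15 March – 2 November; May 1, 2030 is inside that window, so Ardvik is at UTC−08:30.
01:30 Ardvik + 8h30m = 10:00 UTC.
1 November 2029 is a Thursday, so the first Friday is November 2.
1 April 2030 is a Monday, so the first Friday is April 5 and the second is April 12.
At the standard offset (UTC−09:00), 10:00 UTC − 9h = 01:00 Quorvik Isles standard time.
The standard-time date in Quorvik Isles, May 1, 2030, does not fall between 2 November 2029 and 12 April 2030, so daylight saving is not in effect and Quorvik Isles is at UTC−09:00.
10:00 UTC − 9h = 01:00 Quorvik Isles.

01:00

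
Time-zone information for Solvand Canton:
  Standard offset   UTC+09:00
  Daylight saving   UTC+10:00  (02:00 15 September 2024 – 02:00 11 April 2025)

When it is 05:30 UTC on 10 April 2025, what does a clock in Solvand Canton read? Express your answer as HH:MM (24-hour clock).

At the standard offset (UTC+09:00), 05:30 UTC + 9h = 14:30 Solvand Canton standard time.
Daylight saving runs 15 September 2024 – 11 April 2025; the standard-time date in Solvand Canton, 10 April 2025, is inside that window, so Solvand Canton is at UTC+10:00.
05:30 UTC + 10h = 15:30 local.

15:30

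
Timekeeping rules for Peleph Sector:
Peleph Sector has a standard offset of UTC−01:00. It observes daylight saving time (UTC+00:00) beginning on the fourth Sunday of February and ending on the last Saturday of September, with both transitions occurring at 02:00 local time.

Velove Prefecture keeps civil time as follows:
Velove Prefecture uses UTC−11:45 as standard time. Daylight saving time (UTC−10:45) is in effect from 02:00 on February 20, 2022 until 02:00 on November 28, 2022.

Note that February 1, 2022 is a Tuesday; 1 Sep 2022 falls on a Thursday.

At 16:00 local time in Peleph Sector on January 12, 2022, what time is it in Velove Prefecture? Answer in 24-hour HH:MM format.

05:15

1 February 2022 is a Tuesday, so the first Sunday is February 6 and the fourth is February 27.
1 September 2022 is a Thursday, so Saturdays fall on 3, 10, 17, 24; the last is September 24.
January 12, 2022 is outside the daylight-saving period (27 February – 24 September), so Peleph Sector is on standard time, UTC−01:00.
16:00 Peleph Sector + 1h = 17:00 UTC.
At the standard offset (UTC−11:45), 17:00 UTC − 11h45m = 05:15 Velove Prefecture standard time.
The standard-time date in Velove Prefecture, January 12, 2022, does not fall between 20 February and 28 November, so daylight saving is not in effect and Velove Prefecture is at UTC−11:45.
17:00 UTC − 11h45m = 05:15 Velove Prefecture.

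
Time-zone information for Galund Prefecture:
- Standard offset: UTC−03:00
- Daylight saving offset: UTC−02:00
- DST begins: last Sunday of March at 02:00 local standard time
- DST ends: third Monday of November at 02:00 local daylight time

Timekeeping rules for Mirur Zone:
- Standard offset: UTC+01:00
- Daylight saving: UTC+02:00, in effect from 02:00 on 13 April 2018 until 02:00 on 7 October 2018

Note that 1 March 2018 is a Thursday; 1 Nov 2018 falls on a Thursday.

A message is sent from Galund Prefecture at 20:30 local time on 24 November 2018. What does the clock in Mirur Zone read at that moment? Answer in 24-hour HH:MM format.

1 March 2018 is a Thursday, so Sundays fall on 4, 11, 18, 25; the last is March 25.
1 November 2018 is a Thursday, so the first Monday is November 5 and the third is November 19.
Daylight saving runs 25 March – 19 November; 24 November 2018 is outside that window, so Galund Prefecture is on standard time at UTC−03:00.
20:30 Galund Prefecture + 3h = 23:30 UTC.
At the standard offset (UTC+01:00), 23:30 UTC + 1h = 00:30 Mirur Zone standard time (rolling into the next day, 25 November 2018).
The standard-time date in Mirur Zone, 25 November 2018, is outside the daylight-saving period (13 April – 7 October), so Mirur Zone is on standard time, UTC+01:00.
23:30 UTC + 1h = 00:30 Mirur Zone (rolling into the next day, 25 November 2018).

00:30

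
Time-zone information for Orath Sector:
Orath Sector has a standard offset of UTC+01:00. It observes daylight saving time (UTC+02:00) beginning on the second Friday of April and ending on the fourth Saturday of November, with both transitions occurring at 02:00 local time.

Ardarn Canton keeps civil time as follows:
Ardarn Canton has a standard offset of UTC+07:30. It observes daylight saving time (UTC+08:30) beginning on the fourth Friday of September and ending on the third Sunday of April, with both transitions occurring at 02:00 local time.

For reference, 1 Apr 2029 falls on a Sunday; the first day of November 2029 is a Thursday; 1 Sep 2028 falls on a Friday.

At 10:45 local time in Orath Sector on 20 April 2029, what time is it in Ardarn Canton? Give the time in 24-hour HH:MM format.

1 April 2029 is a Sunday, so the first Friday is April 6 and the second is April 13.
1 November 2029 is a Thursday, so the first Saturday is November 3 and the fourth is November 24.
20 April 2029 falls between 13 April and 24 November, so daylight saving is in effect and Orath Sector is at UTC+02:00.
10:45 Orath Sector − 2h = 08:45 UTC.
1 September 2028 is a Friday, so the first Friday is September 1 and the fourth is September 22.
1 April 2029 is a Sunday, so the first Sunday is April 1 and the third is April 15.
At the standard offset (UTC+07:30), 08:45 UTC + 7h30m = 16:15 Ardarn Canton standard time.
The standard-time date in Ardarn Canton, 20 April 2029, does not fall between 22 September 2028 and 15 April 2029, so daylight saving is not in effect and Ardarn Canton is at UTC+07:30.
08:45 UTC + 7h30m = 16:15 Ardarn Canton.

16:15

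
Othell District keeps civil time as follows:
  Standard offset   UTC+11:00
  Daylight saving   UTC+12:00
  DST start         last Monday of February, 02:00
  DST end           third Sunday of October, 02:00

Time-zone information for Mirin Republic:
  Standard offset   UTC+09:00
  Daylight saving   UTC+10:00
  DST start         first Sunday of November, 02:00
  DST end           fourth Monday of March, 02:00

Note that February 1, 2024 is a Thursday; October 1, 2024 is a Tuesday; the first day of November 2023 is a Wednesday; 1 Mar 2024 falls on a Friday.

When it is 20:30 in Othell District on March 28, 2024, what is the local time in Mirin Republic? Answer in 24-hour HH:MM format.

1 February 2024 is a Thursday, so Mondays fall on 5, 12, 19, 26; the last is February 26.
1 October 2024 is a Tuesday, so the first Sunday is October 6 and the third is October 20.
Daylight saving runs 26 February – 20 October; March 28, 2024 is inside that window, so Othell District is at UTC+12:00.
20:30 Othell District − 12h = 08:30 UTC.
1 November 2023 is a Wednesday, so the first Sunday is November 5.
1 March 2024 is a Friday, so the first Monday is March 4 and the fourth is March 25.
At the standard offset (UTC+09:00), 08:30 UTC + 9h = 17:30 Mirin Republic standard time.
The standard-time date in Mirin Republic, March 28, 2024, does not fall between 5 November 2023 and 25 March 2024, so daylight saving is not in effect and Mirin Republic is at UTC+09:00.
08:30 UTC + 9h = 17:30 Mirin Republic.

17:30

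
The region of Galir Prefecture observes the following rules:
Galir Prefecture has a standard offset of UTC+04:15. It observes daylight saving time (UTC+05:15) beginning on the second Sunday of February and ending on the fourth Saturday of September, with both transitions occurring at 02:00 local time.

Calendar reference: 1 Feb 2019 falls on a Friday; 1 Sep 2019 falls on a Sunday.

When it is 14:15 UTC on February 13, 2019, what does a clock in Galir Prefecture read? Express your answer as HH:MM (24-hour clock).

1 February 2019 is a Friday, so the first Sunday is February 3 and the second is February 10.
1 September 2019 is a Sunday, so the first Saturday is September 7 and the fourth is September 28.
At the standard offset (UTC+04:15), 14:15 UTC + 4h15m = 18:30 Galir Prefecture standard time.
Daylight saving runs 10 February – 28 September; the standard-time date in Galir Prefecture, February 13, 2019, is inside that window, so Galir Prefecture is at UTC+05:15.
14:15 UTC + 5h15m = 19:30 local.

19:30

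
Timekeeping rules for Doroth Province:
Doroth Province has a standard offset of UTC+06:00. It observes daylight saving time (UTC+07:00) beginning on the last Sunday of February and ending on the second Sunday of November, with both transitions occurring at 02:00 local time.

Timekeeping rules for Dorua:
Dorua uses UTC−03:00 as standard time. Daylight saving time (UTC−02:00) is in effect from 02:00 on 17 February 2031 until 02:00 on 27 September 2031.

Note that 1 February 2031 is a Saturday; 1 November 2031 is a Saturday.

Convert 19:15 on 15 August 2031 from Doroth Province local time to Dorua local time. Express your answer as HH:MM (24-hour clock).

1 February 2031 is a Saturday, so Sundays fall on 2, 9, 16, 23; the last is February 23.
1 November 2031 is a Saturday, so the first Sunday is November 2 and the second is November 9.
15 August 2031 lies within the daylight-saving period (23 February – 9 November), so Doroth Province is on daylight time, UTC+07:00.
19:15 Doroth Province − 7h = 12:15 UTC.
At the standard offset (UTC−03:00), 12:15 UTC − 3h = 09:15 Dorua standard time.
The standard-time date in Dorua, 15 August 2031, falls between 17 February and 27 September, so daylight saving is in effect and Dorua is at UTC−02:00.
12:15 UTC − 2h = 10:15 Dorua.

10:15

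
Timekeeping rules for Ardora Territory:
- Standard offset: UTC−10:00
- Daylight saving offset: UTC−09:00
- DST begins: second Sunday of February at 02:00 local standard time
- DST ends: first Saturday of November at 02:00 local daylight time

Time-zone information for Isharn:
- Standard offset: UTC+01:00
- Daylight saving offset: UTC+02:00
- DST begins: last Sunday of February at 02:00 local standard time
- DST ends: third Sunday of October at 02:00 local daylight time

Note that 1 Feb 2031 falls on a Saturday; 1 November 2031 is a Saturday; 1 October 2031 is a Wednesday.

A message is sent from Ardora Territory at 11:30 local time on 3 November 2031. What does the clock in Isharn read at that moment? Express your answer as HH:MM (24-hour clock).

22:30

1 February 2031 is a Saturday, so the first Sunday is February 2 and the second is February 9.
1 November 2031 is a Saturday, so the first Saturday is November 1.
3 November 2031 does not fall between 9 February and 1 November, so daylight saving is not in effect and Ardora Territory is at UTC−10:00.
11:30 Ardora Territory + 10h = 21:30 UTC.
1 February 2031 is a Saturday, so Sundays fall on 2, 9, 16, 23; the last is February 23.
1 October 2031 is a Wednesday, so the first Sunday is October 5 and the third is October 19.
At the standard offset (UTC+01:00), 21:30 UTC + 1h = 22:30 Isharn standard time.
The standard-time date in Isharn, 3 November 2031, does not fall between 23 February and 19 October, so daylight saving is not in effect and Isharn is at UTC+01:00.
21:30 UTC + 1h = 22:30 Isharn.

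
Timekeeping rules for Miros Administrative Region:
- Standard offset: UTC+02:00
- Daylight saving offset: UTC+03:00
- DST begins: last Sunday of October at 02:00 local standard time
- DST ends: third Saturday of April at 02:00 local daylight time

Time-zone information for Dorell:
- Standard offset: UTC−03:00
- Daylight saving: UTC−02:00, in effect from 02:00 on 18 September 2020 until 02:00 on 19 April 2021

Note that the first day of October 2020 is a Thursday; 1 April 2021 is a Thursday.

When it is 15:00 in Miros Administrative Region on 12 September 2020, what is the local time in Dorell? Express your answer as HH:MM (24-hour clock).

10:00

1 October 2020 is a Thursday, so Sundays fall on 4, 11, 18, 25; the last is October 25.
1 April 2021 is a Thursday, so the first Saturday is April 3 and the third is April 17.
Daylight saving runs 25 October 2020 – 17 April 2021; 12 September 2020 is outside that window, so Miros Administrative Region is on standard time at UTC+02:00.
15:00 Miros Administrative Region − 2h = 13:00 UTC.
At the standard offset (UTC−03:00), 13:00 UTC − 3h = 10:00 Dorell standard time.
The standard-time date in Dorell, 12 September 2020, is outside the daylight-saving period (18 September 2020 – 19 April 2021), so Dorell is on standard time, UTC−03:00.
13:00 UTC − 3h = 10:00 Dorell.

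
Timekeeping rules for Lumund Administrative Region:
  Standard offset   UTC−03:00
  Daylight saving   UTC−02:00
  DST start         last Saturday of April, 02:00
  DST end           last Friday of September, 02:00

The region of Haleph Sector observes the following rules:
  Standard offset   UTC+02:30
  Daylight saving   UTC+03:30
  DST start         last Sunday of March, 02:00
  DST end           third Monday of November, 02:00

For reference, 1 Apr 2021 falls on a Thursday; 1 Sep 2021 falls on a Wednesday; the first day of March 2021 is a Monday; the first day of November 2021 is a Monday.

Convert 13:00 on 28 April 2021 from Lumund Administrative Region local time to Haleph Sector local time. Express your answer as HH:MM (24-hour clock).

1 April 2021 is a Thursday, so Saturdays fall on 3, 10, 17, 24; the last is April 24.
1 September 2021 is a Wednesday, so Fridays fall on 3, 10, 17, 24; the last is September 24.
28 April 2021 lies within the daylight-saving period (24 April – 24 September), so Lumund Administrative Region is on daylight time, UTC−02:00.
13:00 Lumund Administrative Region + 2h = 15:00 UTC.
1 March 2021 is a Monday, so Sundays fall on 7, 14, 21, 28; the last is March 28.
1 November 2021 is a Monday, so the first Monday is November 1 and the third is November 15.
At the standard offset (UTC+02:30), 15:00 UTC + 2h30m = 17:30 Haleph Sector standard time.
Daylight saving runs 28 March – 15 November; the standard-time date in Haleph Sector, 28 April 2021, is inside that window, so Haleph Sector is at UTC+03:30.
15:00 UTC + 3h30m = 18:30 Haleph Sector.

18:30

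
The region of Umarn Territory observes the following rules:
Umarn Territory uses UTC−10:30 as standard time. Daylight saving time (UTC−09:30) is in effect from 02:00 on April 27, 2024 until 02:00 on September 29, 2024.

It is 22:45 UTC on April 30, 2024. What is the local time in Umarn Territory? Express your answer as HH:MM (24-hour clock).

At the standard offset (UTC−10:30), 22:45 UTC − 10h30m = 12:15 Umarn Territory standard time.
The standard-time date in Umarn Territory, April 30, 2024, lies within the daylight-saving period (27 April – 29 September), so Umarn Territory is on daylight time, UTC−09:30.
22:45 UTC − 9h30m = 13:15 local.

13:15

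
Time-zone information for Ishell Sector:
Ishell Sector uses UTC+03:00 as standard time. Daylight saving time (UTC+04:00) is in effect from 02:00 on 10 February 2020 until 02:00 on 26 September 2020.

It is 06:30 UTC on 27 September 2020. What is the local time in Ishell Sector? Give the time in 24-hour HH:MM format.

09:30

At the standard offset (UTC+03:00), 06:30 UTC + 3h = 09:30 Ishell Sector standard time.
The standard-time date in Ishell Sector, 27 September 2020, does not fall between 10 February and 26 September, so daylight saving is not in effect and Ishell Sector is at UTC+03:00.
06:30 UTC + 3h = 09:30 local.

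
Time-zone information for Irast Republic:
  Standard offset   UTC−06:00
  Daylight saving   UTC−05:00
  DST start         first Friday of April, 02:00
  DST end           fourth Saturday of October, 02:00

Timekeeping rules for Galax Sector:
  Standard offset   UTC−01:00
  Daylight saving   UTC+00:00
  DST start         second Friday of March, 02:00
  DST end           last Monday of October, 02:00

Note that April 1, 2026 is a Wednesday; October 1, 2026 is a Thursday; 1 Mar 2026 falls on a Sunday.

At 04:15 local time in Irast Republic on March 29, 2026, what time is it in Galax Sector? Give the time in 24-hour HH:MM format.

10:15

1 April 2026 is a Wednesday, so the first Friday is April 3.
1 October 2026 is a Thursday, so the first Saturday is October 3 and the fourth is October 24.
March 29, 2026 does not fall between 3 April and 24 October, so daylight saving is not in effect and Irast Republic is at UTC−06:00.
04:15 Irast Republic + 6h = 10:15 UTC.
1 March 2026 is a Sunday, so the first Friday is March 6 and the second is March 13.
1 October 2026 is a Thursday, so Mondays fall on 5, 12, 19, 26; the last is October 26.
At the standard offset (UTC−01:00), 10:15 UTC − 1h = 09:15 Galax Sector standard time.
The standard-time date in Galax Sector, March 29, 2026, lies within the daylight-saving period (13 March – 26 October), so Galax Sector is on daylight time, UTC+00:00.
10:15 UTC + 0h = 10:15 Galax Sector.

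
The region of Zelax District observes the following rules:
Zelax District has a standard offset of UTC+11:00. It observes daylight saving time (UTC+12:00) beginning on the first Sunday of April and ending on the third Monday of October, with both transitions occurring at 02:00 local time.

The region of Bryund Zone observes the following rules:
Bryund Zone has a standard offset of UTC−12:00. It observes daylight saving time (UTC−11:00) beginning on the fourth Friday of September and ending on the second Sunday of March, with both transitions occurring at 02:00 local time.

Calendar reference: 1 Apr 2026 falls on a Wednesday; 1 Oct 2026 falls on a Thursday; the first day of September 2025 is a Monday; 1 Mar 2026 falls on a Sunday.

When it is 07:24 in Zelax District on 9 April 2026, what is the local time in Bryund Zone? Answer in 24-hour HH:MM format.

07:24

1 April 2026 is a Wednesday, so the first Sunday is April 5.
1 October 2026 is a Thursday, so the first Monday is October 5 and the third is October 19.
Daylight saving runs 5 April – 19 October; 9 April 2026 is inside that window, so Zelax District is at UTC+12:00.
07:24 Zelax District − 12h = 19:24 UTC (rolling into the previous day, 8 April 2026).
1 September 2025 is a Monday, so the first Friday is September 5 and the fourth is September 26.
1 March 2026 is a Sunday, so the first Sunday is March 1 and the second is March 8.
At the standard offset (UTC−12:00), 19:24 UTC − 12h = 07:24 Bryund Zone standard time.
The standard-time date in Bryund Zone, 8 April 2026, is outside the daylight-saving period (26 September 2025 – 8 March 2026), so Bryund Zone is on standard time, UTC−12:00.
19:24 UTC − 12h = 07:24 Bryund Zone.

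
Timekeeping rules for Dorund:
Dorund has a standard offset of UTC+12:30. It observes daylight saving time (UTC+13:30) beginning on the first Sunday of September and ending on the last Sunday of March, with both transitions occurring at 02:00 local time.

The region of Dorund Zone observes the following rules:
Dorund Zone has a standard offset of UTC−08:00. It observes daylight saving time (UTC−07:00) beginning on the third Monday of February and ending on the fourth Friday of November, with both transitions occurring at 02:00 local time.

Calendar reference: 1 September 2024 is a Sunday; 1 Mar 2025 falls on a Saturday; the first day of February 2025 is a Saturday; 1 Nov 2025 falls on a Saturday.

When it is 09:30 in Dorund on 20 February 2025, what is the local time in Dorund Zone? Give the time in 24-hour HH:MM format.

13:00

1 September 2024 is a Sunday, so the first Sunday is September 1.
1 March 2025 is a Saturday, so Sundays fall on 2, 9, 16, 23, 30; the last is March 30.
Daylight saving runs 1 September 2024 – 30 March 2025; 20 February 2025 is inside that window, so Dorund is at UTC+13:30.
09:30 Dorund − 13h30m = 20:00 UTC (rolling into the previous day, 19 February 2025).
1 February 2025 is a Saturday, so the first Monday is February 3 and the third is February 17.
1 November 2025 is a Saturday, so the first Friday is November 7 and the fourth is November 28.
At the standard offset (UTC−08:00), 20:00 UTC − 8h = 12:00 Dorund Zone standard time.
Daylight saving runs 17 February – 28 November; the standard-time date in Dorund Zone, 19 February 2025, is inside that window, so Dorund Zone is at UTC−07:00.
20:00 UTC − 7h = 13:00 Dorund Zone.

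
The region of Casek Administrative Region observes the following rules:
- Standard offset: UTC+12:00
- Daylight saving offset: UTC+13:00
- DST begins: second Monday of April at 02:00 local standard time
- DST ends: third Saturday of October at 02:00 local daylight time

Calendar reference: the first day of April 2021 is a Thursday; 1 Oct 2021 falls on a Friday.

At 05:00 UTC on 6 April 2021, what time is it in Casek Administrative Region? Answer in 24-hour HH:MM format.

17:00

1 April 2021 is a Thursday, so the first Monday is April 5 and the second is April 12.
1 October 2021 is a Friday, so the first Saturday is October 2 and the third is October 16.
At the standard offset (UTC+12:00), 05:00 UTC + 12h = 17:00 Casek Administrative Region standard time.
The standard-time date in Casek Administrative Region, 6 April 2021, does not fall between 12 April and 16 October, so daylight saving is not in effect and Casek Administrative Region is at UTC+12:00.
05:00 UTC + 12h = 17:00 local.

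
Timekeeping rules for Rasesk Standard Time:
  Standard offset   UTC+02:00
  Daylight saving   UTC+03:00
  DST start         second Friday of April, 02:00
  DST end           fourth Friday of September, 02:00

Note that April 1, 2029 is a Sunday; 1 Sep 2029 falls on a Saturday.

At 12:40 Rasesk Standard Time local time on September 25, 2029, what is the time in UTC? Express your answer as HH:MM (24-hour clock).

1 April 2029 is a Sunday, so the first Friday is April 6 and the second is April 13.
1 September 2029 is a Saturday, so the first Friday is September 7 and the fourth is September 28.
Daylight saving runs 13 April – 28 September; September 25, 2029 is inside that window, so Rasesk Standard Time is at UTC+03:00.
12:40 local − 3h = 09:40 UTC.

09:40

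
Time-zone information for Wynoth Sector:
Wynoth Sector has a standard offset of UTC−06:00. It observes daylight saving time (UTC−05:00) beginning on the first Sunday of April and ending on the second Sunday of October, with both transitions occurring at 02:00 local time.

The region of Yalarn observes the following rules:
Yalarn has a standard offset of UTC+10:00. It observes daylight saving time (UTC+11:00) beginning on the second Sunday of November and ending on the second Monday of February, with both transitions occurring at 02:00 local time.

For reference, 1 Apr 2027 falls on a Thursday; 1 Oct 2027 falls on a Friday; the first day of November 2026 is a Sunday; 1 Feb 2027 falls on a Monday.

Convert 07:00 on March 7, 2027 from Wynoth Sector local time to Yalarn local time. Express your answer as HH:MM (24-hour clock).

1 April 2027 is a Thursday, so the first Sunday is April 4.
1 October 2027 is a Friday, so the first Sunday is October 3 and the second is October 10.
March 7, 2027 is outside the daylight-saving period (4 April – 10 October), so Wynoth Sector is on standard time, UTC−06:00.
07:00 Wynoth Sector + 6h = 13:00 UTC.
1 November 2026 is a Sunday, so the first Sunday is November 1 and the second is November 8.
1 February 2027 is a Monday, so the first Monday is February 1 and the second is February 8.
At the standard offset (UTC+10:00), 13:00 UTC + 10h = 23:00 Yalarn standard time.
Daylight saving runs 8 November 2026 – 8 February 2027; the standard-time date in Yalarn, March 7, 2027, is outside that window, so Yalarn is on standard time at UTC+10:00.
13:00 UTC + 10h = 23:00 Yalarn.

23:00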